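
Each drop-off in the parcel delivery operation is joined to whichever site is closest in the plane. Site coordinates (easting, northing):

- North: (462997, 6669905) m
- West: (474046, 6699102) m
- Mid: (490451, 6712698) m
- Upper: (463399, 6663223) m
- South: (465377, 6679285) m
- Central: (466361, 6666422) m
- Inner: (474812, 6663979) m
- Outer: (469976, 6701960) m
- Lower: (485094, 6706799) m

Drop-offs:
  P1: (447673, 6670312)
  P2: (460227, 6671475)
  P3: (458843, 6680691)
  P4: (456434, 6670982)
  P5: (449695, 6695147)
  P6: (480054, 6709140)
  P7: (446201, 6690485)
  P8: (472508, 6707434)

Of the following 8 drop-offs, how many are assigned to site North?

P1 → North
P2 → North
P3 → South
P4 → North
P5 → Outer
P6 → Lower
P7 → South
P8 → Outer
3 of the 8 go to North.

3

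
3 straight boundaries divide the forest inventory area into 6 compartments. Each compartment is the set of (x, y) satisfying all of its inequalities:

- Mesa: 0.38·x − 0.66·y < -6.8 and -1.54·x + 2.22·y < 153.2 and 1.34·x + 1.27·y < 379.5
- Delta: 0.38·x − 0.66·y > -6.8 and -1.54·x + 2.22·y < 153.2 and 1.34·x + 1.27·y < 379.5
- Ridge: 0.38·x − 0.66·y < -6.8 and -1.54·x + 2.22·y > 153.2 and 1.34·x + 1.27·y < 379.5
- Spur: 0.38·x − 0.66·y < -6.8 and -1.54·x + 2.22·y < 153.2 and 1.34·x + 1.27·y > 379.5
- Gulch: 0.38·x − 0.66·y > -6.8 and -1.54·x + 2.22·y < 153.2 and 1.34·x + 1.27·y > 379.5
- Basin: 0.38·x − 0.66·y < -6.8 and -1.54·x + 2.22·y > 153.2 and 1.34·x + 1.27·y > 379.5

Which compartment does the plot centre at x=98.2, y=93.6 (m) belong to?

Mesa

0.38·98.2 − 0.66·93.6 = -24.460, which is < -6.8
-1.54·98.2 + 2.22·93.6 = 56.564, which is < 153.2
1.34·98.2 + 1.27·93.6 = 250.460, which is < 379.5
This sign pattern matches Mesa.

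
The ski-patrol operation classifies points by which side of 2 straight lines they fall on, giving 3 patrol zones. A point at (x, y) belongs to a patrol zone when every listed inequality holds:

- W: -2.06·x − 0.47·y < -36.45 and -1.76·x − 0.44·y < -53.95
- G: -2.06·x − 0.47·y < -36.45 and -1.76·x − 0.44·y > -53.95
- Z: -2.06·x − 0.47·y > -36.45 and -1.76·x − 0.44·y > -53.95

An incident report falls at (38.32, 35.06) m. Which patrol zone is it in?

W

-2.06·38.32 − 0.47·35.06 = -95.417, which is < -36.45
-1.76·38.32 − 0.44·35.06 = -82.870, which is < -53.95
This sign pattern matches W.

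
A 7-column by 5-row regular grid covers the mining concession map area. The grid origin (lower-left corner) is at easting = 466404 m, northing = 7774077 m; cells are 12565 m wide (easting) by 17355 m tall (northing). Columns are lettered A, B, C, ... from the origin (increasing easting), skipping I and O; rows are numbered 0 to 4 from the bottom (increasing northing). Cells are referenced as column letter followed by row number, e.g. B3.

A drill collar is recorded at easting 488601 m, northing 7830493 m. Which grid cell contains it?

Column index: ⌊(488601 − 466404) / 12565⌋ = ⌊1.767⌋ = 1 → column B
Row offset from origin: ⌊(7830493 − 7774077) / 17355⌋ = ⌊3.251⌋ = 3 → row 3

B3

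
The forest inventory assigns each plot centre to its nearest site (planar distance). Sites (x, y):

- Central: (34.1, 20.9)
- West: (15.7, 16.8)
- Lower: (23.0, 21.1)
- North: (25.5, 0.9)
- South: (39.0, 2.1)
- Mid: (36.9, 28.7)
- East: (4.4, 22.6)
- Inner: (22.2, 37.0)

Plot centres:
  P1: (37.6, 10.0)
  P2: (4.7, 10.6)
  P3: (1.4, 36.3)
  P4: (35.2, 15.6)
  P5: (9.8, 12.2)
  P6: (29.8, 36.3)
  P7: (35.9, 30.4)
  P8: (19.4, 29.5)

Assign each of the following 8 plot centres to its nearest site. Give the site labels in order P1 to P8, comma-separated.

South, East, East, Central, West, Inner, Mid, Inner

P1 → South (d²=64.37)
P2 → East (d²=144.09)
P3 → East (d²=196.69)
P4 → Central (d²=29.30)
P5 → West (d²=55.97)
P6 → Inner (d²=58.25)
P7 → Mid (d²=3.89)
P8 → Inner (d²=64.09)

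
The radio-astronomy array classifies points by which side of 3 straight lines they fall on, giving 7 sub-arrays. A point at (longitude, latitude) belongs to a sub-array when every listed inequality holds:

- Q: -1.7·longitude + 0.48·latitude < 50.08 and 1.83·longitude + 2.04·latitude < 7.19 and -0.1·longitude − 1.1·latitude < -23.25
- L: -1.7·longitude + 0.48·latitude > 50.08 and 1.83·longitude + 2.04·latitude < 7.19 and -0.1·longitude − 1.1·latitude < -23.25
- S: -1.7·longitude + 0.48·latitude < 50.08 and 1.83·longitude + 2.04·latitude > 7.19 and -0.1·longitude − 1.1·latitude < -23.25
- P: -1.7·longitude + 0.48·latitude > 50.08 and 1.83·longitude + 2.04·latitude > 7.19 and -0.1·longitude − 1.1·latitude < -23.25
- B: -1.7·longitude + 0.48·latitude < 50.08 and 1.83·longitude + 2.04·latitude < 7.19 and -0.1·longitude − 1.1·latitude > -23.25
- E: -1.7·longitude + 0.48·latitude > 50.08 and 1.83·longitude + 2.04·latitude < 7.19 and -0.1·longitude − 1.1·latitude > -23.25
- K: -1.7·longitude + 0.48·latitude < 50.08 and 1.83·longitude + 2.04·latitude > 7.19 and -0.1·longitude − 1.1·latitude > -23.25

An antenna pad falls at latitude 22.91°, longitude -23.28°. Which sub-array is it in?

E

-1.7·-23.28 + 0.48·22.91 = 50.573, which is > 50.08
1.83·-23.28 + 2.04·22.91 = 4.134, which is < 7.19
-0.1·-23.28 − 1.1·22.91 = -22.873, which is > -23.25
This sign pattern matches E.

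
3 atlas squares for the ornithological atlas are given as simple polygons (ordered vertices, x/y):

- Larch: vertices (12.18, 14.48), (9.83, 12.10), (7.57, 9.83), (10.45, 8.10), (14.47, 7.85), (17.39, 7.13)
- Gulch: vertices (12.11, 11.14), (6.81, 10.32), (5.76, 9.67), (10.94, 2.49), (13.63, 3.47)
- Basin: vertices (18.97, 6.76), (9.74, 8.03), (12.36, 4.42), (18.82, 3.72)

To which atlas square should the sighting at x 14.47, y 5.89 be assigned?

Cast a ray rightward from (14.47, 5.89). For each polygon, the edges (by vertex number in listed order) whose endpoints lie on opposite sides of y = 5.89, where each meets that height, and whether that is right or left of the point:
Larch: no edge straddles that height → 0 crossings.
Gulch: 3–4 at x≈8.487 (left), 5–1 at x≈13.150 (left) → 0 crossings.
Basin: 2–3 at x≈11.293 (left), 4–1 at x≈18.927 (right) → 1 crossing.
Only Basin has an odd count, so the point is inside Basin.

Basin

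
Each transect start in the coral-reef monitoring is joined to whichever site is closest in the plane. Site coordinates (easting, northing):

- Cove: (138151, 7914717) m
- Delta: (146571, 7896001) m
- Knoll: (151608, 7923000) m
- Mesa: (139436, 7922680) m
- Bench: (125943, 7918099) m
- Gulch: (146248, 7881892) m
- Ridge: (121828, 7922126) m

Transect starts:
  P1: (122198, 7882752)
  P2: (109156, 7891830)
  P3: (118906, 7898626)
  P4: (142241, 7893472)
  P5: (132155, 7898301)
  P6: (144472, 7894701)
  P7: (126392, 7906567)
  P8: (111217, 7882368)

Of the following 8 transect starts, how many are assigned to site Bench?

P1 → Gulch
P2 → Bench
P3 → Bench
P4 → Delta
P5 → Delta
P6 → Delta
P7 → Bench
P8 → Gulch
3 of the 8 go to Bench.

3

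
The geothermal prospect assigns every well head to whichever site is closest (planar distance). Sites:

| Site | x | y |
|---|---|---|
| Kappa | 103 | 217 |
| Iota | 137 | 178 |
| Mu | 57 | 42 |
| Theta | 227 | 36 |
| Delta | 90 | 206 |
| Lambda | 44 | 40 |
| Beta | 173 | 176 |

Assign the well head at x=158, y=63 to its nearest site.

Theta

Squared distances to each site:
Kappa: 26741.000; Iota: 13666.000; Mu: 10642.000; Theta: 5490.000; Delta: 25073.000; Lambda: 13525.000; Beta: 12994.000.
Minimum at Theta.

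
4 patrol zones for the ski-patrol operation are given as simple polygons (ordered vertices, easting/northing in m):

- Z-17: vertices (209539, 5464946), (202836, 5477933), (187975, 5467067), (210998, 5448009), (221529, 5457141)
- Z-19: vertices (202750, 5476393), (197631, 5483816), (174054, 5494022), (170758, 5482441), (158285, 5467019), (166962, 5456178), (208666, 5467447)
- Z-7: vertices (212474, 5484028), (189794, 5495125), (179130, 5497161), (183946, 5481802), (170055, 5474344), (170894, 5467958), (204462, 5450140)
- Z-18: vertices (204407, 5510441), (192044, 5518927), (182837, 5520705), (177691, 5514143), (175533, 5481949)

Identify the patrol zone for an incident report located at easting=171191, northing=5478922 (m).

Cast a ray rightward from (171191, 5478922). For each polygon, the edges (by vertex number in listed order) whose endpoints lie on opposite sides of northing = 5478922, where each meets that height, and whether that is right or left of the point:
Z-17: no edge straddles that height → 0 crossings.
Z-19: 1–2 at easting≈201006.0 (right), 4–5 at easting≈167911.9 (left) → 1 crossing.
Z-7: 4–5 at easting≈178581.8 (right), 7–1 at easting≈211266.8 (right) → 2 crossings.
Z-18: no edge straddles that height → 0 crossings.
Only Z-19 has an odd count, so the point is inside Z-19.

Z-19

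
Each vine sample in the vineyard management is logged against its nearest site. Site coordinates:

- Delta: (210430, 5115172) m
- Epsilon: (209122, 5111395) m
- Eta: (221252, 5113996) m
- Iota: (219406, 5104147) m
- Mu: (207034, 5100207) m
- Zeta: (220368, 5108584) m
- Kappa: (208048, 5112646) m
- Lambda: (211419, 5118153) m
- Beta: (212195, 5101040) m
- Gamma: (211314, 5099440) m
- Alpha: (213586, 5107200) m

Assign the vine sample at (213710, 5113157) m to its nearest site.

Squared distances to each site:
Delta: 14818625.000; Epsilon: 24154388.000; Eta: 57585685.000; Iota: 113624516.000; Mu: 212271476.000; Zeta: 65241293.000; Kappa: 32319365.000; Lambda: 30208697.000; Beta: 149116914.000; Gamma: 193896905.000; Alpha: 35501225.000.
Minimum at Delta.

Delta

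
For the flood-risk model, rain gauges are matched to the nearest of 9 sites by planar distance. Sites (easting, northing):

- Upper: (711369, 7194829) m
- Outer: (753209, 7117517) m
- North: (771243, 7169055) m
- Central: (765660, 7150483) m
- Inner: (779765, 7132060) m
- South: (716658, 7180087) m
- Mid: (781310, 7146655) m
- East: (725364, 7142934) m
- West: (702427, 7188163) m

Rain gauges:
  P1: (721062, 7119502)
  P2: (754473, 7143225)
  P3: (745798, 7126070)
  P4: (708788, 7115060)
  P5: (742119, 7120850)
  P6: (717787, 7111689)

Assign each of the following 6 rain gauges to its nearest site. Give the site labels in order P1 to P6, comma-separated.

P1 → East (d²=567565828.00)
P2 → Central (d²=177827533.00)
P3 → Outer (d²=128076730.00)
P4 → East (d²=1051723652.00)
P5 → Outer (d²=134096989.00)
P6 → East (d²=1033660954.00)

East, Central, Outer, East, Outer, East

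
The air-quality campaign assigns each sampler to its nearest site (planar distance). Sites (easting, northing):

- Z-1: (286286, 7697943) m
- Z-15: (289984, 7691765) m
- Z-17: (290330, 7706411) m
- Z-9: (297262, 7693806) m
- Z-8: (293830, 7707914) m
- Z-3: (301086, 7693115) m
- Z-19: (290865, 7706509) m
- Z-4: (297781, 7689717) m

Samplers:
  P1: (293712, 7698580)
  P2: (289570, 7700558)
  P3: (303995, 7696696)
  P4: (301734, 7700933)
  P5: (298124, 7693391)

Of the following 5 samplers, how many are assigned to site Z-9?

P1 → Z-9
P2 → Z-1
P3 → Z-3
P4 → Z-3
P5 → Z-9
2 of the 5 go to Z-9.

2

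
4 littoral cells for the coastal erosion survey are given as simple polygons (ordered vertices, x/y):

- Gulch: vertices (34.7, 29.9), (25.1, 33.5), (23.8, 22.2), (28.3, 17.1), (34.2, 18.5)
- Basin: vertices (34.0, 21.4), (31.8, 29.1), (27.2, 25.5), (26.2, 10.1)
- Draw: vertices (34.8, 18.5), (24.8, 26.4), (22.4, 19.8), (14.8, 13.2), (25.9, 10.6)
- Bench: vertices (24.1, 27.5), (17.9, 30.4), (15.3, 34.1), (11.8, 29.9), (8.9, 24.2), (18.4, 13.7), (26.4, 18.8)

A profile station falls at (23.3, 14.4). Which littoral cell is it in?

Cast a ray rightward from (23.3, 14.4). For each polygon, the edges (by vertex number in listed order) whose endpoints lie on opposite sides of y = 14.4, where each meets that height, and whether that is right or left of the point:
Gulch: no edge straddles that height → 0 crossings.
Basin: 3–4 at x≈26.48 (right), 4–1 at x≈29.17 (right) → 2 crossings.
Draw: 3–4 at x≈16.18 (left), 5–1 at x≈30.18 (right) → 1 crossing.
Bench: 5–6 at x≈17.77 (left), 6–7 at x≈19.50 (left) → 0 crossings.
Only Draw has an odd count, so the point is inside Draw.

Draw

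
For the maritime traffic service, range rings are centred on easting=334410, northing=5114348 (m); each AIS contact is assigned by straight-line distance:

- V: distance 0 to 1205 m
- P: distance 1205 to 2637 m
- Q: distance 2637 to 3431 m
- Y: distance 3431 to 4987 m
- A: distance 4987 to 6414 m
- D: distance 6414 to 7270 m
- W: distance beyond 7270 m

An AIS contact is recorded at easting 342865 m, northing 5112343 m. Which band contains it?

W

Distance = √((342865−334410)² + (5112343−5114348)²) = √(71487025.000 + 4020025.000) = 8689.479 m.
7270 ≤ 8689.479 < ∞ → W.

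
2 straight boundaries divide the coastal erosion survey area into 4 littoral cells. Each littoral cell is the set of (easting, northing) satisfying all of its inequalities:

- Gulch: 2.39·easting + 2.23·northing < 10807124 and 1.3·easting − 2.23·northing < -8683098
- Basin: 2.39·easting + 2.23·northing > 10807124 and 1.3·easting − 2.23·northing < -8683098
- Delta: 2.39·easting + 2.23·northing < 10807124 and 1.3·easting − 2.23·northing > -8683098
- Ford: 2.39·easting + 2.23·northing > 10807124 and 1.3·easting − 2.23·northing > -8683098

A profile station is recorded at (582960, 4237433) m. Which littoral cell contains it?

Basin

2.39·582960 + 2.23·4237433 = 10842749.990, which is > 10807124
1.3·582960 − 2.23·4237433 = -8691627.590, which is < -8683098
This sign pattern matches Basin.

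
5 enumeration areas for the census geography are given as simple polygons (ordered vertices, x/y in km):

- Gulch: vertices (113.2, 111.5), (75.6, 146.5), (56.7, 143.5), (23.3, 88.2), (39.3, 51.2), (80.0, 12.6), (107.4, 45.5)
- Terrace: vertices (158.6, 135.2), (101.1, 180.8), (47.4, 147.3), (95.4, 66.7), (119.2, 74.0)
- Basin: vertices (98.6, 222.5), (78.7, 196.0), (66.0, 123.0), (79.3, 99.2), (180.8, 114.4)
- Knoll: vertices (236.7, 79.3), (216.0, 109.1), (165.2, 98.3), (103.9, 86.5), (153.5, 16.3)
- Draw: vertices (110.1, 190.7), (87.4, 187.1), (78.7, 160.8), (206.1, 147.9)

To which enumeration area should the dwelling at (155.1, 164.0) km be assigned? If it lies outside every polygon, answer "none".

Draw

Cast a ray rightward from (155.1, 164.0). For each polygon, the edges (by vertex number in listed order) whose endpoints lie on opposite sides of y = 164.0, where each meets that height, and whether that is right or left of the point:
Gulch: no edge straddles that height → 0 crossings.
Terrace: 1–2 at x≈122.28 (left), 2–3 at x≈74.17 (left) → 0 crossings.
Basin: 2–3 at x≈73.13 (left), 5–1 at x≈143.08 (left) → 0 crossings.
Knoll: no edge straddles that height → 0 crossings.
Draw: 2–3 at x≈79.76 (left), 4–1 at x≈169.99 (right) → 1 crossing.
Only Draw has an odd count, so the point is inside Draw.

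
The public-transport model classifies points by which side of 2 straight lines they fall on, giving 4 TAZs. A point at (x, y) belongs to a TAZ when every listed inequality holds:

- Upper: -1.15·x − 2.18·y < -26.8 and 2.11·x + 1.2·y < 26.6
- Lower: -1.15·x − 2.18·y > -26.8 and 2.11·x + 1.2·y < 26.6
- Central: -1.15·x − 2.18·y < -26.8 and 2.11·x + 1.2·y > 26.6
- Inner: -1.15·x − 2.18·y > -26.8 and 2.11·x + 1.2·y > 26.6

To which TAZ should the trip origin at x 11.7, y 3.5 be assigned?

Inner

-1.15·11.7 − 2.18·3.5 = -21.085, which is > -26.8
2.11·11.7 + 1.2·3.5 = 28.887, which is > 26.6
This sign pattern matches Inner.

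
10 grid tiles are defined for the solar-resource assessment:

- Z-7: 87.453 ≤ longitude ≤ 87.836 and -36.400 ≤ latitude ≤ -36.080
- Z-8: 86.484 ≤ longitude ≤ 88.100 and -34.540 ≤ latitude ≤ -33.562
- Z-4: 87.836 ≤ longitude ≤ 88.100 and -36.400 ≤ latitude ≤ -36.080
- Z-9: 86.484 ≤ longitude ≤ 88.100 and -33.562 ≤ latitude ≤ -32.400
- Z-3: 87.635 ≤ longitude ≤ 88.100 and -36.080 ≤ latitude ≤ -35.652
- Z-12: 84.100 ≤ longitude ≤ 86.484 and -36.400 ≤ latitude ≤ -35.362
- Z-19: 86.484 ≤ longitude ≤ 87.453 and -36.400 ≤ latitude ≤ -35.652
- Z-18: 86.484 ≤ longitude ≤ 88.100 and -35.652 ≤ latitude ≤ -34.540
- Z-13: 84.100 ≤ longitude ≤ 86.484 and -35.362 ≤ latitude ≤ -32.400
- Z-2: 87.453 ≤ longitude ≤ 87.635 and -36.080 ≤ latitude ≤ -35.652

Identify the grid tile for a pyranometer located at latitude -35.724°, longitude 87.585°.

Z-2

The point has longitude = 87.585 and latitude = -35.724.
Only Z-2 satisfies 87.453 ≤ longitude ≤ 87.635 and -36.080 ≤ latitude ≤ -35.652.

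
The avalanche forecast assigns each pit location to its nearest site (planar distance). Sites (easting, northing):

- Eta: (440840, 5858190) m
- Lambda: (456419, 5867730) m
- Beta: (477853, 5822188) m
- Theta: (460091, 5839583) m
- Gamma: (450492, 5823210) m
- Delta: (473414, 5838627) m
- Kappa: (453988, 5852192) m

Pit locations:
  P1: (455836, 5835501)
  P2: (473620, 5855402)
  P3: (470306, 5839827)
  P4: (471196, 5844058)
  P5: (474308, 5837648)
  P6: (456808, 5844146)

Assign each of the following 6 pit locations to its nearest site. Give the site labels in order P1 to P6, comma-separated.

P1 → Theta (d²=34767749.00)
P2 → Delta (d²=281443061.00)
P3 → Delta (d²=11099664.00)
P4 → Delta (d²=34415285.00)
P5 → Delta (d²=1757677.00)
P6 → Theta (d²=31599058.00)

Theta, Delta, Delta, Delta, Delta, Theta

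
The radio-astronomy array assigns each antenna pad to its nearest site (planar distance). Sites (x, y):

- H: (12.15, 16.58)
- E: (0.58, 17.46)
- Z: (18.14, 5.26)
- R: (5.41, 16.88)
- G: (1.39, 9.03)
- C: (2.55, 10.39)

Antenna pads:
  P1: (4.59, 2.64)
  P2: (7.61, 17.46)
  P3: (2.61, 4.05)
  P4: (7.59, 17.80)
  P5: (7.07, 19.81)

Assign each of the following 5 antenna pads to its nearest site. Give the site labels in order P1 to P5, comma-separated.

P1 → G (d²=51.07)
P2 → R (d²=5.18)
P3 → G (d²=26.29)
P4 → R (d²=5.60)
P5 → R (d²=11.34)

G, R, G, R, R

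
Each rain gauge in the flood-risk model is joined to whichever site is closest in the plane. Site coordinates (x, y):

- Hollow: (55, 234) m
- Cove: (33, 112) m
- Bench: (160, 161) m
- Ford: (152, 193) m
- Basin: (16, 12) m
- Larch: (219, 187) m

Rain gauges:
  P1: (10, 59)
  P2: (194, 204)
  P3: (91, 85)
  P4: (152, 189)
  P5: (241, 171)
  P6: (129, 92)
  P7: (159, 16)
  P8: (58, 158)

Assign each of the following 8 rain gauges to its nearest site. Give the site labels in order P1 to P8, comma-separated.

Basin, Larch, Cove, Ford, Larch, Bench, Basin, Cove

P1 → Basin (d²=2245.00)
P2 → Larch (d²=914.00)
P3 → Cove (d²=4093.00)
P4 → Ford (d²=16.00)
P5 → Larch (d²=740.00)
P6 → Bench (d²=5722.00)
P7 → Basin (d²=20465.00)
P8 → Cove (d²=2741.00)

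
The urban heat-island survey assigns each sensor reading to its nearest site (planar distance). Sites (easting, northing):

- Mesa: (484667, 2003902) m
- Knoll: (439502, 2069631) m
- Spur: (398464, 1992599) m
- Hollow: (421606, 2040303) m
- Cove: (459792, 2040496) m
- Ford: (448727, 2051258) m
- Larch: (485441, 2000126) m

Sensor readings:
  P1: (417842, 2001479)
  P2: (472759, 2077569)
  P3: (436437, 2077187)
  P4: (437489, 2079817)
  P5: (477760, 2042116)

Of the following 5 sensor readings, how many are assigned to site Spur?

1

P1 → Spur
P2 → Knoll
P3 → Knoll
P4 → Knoll
P5 → Cove
1 of the 5 goes to Spur.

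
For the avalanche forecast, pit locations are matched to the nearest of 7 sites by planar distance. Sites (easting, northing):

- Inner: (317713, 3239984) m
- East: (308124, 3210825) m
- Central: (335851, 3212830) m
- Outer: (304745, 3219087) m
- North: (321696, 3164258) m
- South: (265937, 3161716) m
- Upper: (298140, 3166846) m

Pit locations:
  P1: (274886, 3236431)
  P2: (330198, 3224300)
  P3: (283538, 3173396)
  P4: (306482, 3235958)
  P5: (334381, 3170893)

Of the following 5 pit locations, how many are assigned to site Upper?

P1 → Outer
P2 → Central
P3 → Upper
P4 → Inner
P5 → North
1 of the 5 goes to Upper.

1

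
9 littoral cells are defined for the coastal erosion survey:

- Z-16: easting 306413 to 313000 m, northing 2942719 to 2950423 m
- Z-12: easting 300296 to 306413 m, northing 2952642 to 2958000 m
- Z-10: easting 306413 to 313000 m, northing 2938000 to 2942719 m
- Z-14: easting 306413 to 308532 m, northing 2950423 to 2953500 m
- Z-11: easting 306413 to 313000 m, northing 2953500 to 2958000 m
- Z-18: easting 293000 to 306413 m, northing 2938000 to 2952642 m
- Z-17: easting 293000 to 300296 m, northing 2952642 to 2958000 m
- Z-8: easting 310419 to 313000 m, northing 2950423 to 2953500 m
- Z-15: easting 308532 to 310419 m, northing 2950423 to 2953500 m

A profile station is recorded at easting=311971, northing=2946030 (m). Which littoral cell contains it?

The point has easting = 311971 and northing = 2946030.
Only Z-16 satisfies 306413 ≤ easting ≤ 313000 and 2942719 ≤ northing ≤ 2950423.

Z-16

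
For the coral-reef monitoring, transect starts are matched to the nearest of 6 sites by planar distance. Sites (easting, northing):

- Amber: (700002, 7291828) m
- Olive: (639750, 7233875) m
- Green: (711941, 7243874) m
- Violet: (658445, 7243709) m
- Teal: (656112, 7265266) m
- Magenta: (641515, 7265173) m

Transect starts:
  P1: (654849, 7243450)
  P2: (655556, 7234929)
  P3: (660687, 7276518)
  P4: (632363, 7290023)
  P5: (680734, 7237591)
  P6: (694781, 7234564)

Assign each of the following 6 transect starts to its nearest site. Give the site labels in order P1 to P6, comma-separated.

P1 → Violet (d²=12998297.00)
P2 → Violet (d²=85434721.00)
P3 → Teal (d²=147538129.00)
P4 → Magenta (d²=701281604.00)
P5 → Violet (d²=534229445.00)
P6 → Green (d²=381141700.00)

Violet, Violet, Teal, Magenta, Violet, Green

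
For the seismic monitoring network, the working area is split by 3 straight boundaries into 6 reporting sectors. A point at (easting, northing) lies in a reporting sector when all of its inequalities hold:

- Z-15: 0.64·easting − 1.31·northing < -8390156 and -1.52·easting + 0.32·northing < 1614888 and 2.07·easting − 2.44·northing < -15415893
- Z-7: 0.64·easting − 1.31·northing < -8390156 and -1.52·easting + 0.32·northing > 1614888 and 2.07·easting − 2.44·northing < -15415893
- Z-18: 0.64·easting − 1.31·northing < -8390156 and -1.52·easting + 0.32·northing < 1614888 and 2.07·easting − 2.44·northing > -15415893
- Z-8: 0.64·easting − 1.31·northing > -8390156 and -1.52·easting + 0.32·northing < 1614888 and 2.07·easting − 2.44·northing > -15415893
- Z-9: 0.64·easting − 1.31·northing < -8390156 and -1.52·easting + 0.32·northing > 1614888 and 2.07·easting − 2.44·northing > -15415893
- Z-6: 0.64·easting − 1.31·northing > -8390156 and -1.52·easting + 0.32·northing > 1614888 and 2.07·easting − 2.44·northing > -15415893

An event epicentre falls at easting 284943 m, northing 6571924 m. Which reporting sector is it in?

Z-7

0.64·284943 − 1.31·6571924 = -8426856.920, which is < -8390156
-1.52·284943 + 0.32·6571924 = 1669902.320, which is > 1614888
2.07·284943 − 2.44·6571924 = -15445662.550, which is < -15415893
This sign pattern matches Z-7.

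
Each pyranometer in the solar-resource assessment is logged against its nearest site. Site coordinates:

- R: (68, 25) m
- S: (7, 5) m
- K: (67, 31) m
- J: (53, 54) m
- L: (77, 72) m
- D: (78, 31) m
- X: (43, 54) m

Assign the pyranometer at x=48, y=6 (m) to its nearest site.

R

Squared distances to each site:
R: 761.000; S: 1682.000; K: 986.000; J: 2329.000; L: 5197.000; D: 1525.000; X: 2329.000.
Minimum at R.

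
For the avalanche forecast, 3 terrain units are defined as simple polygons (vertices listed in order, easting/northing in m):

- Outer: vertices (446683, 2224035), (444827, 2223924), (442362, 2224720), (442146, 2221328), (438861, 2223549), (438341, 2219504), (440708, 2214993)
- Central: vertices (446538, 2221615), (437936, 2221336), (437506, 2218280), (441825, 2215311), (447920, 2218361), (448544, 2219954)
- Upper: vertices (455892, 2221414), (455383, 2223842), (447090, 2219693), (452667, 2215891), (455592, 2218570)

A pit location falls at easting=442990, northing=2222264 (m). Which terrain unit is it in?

Outer

Cast a ray rightward from (442990, 2222264). For each polygon, the edges (by vertex number in listed order) whose endpoints lie on opposite sides of northing = 2222264, where each meets that height, and whether that is right or left of the point:
Outer: 3–4 at easting≈442205.6 (left), 4–5 at easting≈440761.6 (left), 5–6 at easting≈438695.8 (left), 7–1 at easting≈445512.7 (right) → 1 crossing.
Central: no edge straddles that height → 0 crossings.
Upper: 1–2 at easting≈455713.8 (right), 2–3 at easting≈452228.9 (right) → 2 crossings.
Only Outer has an odd count, so the point is inside Outer.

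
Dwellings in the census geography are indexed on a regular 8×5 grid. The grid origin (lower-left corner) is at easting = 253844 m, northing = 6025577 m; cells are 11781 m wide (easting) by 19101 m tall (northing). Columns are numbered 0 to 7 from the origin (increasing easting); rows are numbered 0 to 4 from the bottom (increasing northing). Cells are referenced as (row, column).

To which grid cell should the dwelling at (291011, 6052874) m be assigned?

Column index: ⌊(291011 − 253844) / 11781⌋ = ⌊3.155⌋ = 3
Row offset from origin: ⌊(6052874 − 6025577) / 19101⌋ = ⌊1.429⌋ = 1 → row 1

(1, 3)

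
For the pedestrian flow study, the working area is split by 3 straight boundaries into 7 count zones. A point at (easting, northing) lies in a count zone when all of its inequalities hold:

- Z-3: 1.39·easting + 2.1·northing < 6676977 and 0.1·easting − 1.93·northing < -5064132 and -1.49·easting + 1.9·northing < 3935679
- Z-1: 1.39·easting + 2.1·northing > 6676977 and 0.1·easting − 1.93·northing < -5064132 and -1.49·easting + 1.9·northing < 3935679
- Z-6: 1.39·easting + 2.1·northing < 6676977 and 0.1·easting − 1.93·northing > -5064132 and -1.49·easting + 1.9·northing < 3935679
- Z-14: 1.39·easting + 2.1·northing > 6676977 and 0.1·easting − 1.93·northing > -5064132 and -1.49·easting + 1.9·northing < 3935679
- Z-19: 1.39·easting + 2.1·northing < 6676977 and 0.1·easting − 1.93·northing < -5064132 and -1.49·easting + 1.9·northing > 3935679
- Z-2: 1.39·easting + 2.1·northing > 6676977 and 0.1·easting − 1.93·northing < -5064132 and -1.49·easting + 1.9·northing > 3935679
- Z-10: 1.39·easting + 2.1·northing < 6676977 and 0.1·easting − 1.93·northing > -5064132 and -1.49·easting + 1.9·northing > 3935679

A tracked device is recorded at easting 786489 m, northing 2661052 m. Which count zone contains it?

1.39·786489 + 2.1·2661052 = 6681428.910, which is > 6676977
0.1·786489 − 1.93·2661052 = -5057181.460, which is > -5064132
-1.49·786489 + 1.9·2661052 = 3884130.190, which is < 3935679
This sign pattern matches Z-14.

Z-14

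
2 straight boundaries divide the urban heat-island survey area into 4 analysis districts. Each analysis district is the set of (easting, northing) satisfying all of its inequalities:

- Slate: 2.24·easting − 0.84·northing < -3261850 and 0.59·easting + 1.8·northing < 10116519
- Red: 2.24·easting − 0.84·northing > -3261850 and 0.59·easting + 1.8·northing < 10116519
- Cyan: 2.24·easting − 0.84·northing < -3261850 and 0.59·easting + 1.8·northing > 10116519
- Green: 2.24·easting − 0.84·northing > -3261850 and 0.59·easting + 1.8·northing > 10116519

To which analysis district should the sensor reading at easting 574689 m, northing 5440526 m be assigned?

2.24·574689 − 0.84·5440526 = -3282738.480, which is < -3261850
0.59·574689 + 1.8·5440526 = 10132013.310, which is > 10116519
This sign pattern matches Cyan.

Cyan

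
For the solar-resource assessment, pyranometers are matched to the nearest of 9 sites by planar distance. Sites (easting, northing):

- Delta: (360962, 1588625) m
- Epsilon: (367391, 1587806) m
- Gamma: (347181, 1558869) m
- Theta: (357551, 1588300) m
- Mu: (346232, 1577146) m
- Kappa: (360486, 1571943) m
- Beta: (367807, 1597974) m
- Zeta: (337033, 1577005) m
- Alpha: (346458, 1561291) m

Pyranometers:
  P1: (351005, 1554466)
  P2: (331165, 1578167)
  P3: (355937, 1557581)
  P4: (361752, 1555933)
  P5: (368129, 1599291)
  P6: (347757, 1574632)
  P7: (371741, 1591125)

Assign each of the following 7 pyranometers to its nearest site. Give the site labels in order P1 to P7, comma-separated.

Gamma, Zeta, Gamma, Gamma, Beta, Mu, Epsilon

P1 → Gamma (d²=34009385.00)
P2 → Zeta (d²=35783668.00)
P3 → Gamma (d²=78326480.00)
P4 → Gamma (d²=220934137.00)
P5 → Beta (d²=1838173.00)
P6 → Mu (d²=8645821.00)
P7 → Epsilon (d²=29938261.00)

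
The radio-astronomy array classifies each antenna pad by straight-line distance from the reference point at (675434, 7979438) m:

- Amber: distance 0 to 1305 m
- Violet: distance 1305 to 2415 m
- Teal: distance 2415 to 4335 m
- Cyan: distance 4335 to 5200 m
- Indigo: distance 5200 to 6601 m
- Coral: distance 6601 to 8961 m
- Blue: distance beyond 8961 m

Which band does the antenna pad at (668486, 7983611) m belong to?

Distance = √((668486−675434)² + (7983611−7979438)²) = √(48274704.000 + 17413929.000) = 8104.852 m.
6601 ≤ 8104.852 < 8961 → Coral.

Coral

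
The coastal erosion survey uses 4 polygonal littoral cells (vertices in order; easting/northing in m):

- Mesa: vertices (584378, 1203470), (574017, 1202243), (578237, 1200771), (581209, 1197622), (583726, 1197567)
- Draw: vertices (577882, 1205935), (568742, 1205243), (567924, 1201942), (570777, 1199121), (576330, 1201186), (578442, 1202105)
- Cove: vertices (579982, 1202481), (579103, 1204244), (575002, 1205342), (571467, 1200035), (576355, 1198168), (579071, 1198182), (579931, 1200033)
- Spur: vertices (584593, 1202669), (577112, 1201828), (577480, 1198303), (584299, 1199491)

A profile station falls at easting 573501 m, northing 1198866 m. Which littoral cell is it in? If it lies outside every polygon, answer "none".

none

Cast a ray rightward from (573501, 1198866). For each polygon, the edges (by vertex number in listed order) whose endpoints lie on opposite sides of northing = 1198866, where each meets that height, and whether that is right or left of the point:
Mesa: 3–4 at easting≈580034.9 (right), 5–1 at easting≈583869.5 (right) → 2 crossings.
Draw: no edge straddles that height → 0 crossings.
Cove: 4–5 at easting≈574527.6 (right), 6–7 at easting≈579388.8 (right) → 2 crossings.
Spur: 2–3 at easting≈577421.2 (right), 3–4 at easting≈580711.6 (right) → 2 crossings.
All counts are even, so the point lies outside every listed polygon.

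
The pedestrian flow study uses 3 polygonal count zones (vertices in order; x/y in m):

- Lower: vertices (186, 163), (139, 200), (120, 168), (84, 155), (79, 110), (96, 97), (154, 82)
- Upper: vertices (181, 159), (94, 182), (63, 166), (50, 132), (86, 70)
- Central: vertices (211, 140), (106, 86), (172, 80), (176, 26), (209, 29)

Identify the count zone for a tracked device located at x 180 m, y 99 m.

Cast a ray rightward from (180, 99). For each polygon, the edges (by vertex number in listed order) whose endpoints lie on opposite sides of y = 99, where each meets that height, and whether that is right or left of the point:
Lower: 5–6 at x≈93.4 (left), 7–1 at x≈160.7 (left) → 0 crossings.
Upper: 4–5 at x≈69.2 (left), 5–1 at x≈117.0 (left) → 0 crossings.
Central: 1–2 at x≈131.3 (left), 5–1 at x≈210.3 (right) → 1 crossing.
Only Central has an odd count, so the point is inside Central.

Central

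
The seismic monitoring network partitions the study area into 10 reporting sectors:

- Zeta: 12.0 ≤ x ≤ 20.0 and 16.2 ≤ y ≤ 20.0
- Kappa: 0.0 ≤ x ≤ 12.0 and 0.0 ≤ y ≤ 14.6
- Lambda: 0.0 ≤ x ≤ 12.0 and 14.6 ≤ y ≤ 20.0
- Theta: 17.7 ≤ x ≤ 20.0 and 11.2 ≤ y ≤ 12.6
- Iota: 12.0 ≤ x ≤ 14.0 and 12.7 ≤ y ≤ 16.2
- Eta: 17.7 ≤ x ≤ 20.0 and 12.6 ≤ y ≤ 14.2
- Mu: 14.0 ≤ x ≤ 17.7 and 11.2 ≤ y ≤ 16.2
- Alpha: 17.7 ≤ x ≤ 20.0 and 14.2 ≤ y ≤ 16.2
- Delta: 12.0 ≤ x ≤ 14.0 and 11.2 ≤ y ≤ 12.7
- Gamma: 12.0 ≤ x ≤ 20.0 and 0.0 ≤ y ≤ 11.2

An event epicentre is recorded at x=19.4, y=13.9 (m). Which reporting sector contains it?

Eta

The point has x = 19.4 and y = 13.9.
Only Eta satisfies 17.7 ≤ x ≤ 20.0 and 12.6 ≤ y ≤ 14.2.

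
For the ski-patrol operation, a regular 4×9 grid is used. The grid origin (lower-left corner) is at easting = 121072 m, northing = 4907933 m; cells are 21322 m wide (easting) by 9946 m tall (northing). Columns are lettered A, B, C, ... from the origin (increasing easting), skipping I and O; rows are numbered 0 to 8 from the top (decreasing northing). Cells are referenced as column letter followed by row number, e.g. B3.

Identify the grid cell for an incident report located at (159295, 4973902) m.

B2

Column index: ⌊(159295 − 121072) / 21322⌋ = ⌊1.793⌋ = 1 → column B
Row offset from origin: ⌊(4973902 − 4907933) / 9946⌋ = ⌊6.633⌋ = 6 → row 2 (counted from top)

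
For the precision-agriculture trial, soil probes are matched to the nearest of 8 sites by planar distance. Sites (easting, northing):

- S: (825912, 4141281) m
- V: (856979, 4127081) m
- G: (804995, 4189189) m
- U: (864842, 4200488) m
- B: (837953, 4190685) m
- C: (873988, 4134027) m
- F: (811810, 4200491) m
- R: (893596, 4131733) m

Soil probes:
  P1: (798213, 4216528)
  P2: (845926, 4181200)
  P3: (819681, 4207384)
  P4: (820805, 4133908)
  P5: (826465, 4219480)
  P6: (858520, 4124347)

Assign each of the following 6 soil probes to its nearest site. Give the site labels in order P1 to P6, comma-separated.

P1 → F (d²=442063778.00)
P2 → B (d²=153533954.00)
P3 → F (d²=109466090.00)
P4 → S (d²=80442578.00)
P5 → F (d²=575351146.00)
P6 → V (d²=9849437.00)

F, B, F, S, F, V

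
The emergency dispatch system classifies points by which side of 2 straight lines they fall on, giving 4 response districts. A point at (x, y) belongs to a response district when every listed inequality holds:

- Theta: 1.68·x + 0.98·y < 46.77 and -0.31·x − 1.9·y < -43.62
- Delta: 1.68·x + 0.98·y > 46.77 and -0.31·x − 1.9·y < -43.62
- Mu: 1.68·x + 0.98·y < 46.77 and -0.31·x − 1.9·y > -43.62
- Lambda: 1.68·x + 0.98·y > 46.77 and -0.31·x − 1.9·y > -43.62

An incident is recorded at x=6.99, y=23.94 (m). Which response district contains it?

1.68·6.99 + 0.98·23.94 = 35.204, which is < 46.77
-0.31·6.99 − 1.9·23.94 = -47.653, which is < -43.62
This sign pattern matches Theta.

Theta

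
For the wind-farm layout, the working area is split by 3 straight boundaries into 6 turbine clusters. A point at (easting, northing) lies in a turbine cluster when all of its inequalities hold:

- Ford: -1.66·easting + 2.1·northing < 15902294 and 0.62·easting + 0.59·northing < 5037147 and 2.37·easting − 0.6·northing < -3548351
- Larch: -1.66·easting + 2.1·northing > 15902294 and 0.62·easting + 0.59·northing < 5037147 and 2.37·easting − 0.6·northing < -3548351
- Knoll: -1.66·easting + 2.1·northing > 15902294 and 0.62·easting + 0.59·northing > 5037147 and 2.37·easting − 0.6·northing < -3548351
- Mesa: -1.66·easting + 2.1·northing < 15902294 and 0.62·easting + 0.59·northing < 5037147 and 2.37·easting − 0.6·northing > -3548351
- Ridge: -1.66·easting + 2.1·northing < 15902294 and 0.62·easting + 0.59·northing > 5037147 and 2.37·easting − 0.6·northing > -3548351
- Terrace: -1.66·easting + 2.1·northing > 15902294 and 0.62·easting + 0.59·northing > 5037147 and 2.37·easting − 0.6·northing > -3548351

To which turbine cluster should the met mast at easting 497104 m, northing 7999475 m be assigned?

-1.66·497104 + 2.1·7999475 = 15973704.860, which is > 15902294
0.62·497104 + 0.59·7999475 = 5027894.730, which is < 5037147
2.37·497104 − 0.6·7999475 = -3621548.520, which is < -3548351
This sign pattern matches Larch.

Larch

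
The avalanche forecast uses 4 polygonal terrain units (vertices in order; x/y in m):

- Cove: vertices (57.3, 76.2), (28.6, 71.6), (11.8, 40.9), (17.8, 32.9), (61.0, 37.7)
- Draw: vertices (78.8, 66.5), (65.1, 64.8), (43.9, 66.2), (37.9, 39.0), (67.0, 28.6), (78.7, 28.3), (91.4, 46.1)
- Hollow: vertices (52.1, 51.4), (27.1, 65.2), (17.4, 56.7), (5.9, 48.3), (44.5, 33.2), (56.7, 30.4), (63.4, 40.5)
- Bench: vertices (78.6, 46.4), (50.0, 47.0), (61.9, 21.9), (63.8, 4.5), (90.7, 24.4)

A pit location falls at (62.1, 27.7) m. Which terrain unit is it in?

Cast a ray rightward from (62.1, 27.7). For each polygon, the edges (by vertex number in listed order) whose endpoints lie on opposite sides of y = 27.7, where each meets that height, and whether that is right or left of the point:
Cove: no edge straddles that height → 0 crossings.
Draw: no edge straddles that height → 0 crossings.
Hollow: no edge straddles that height → 0 crossings.
Bench: 2–3 at x≈59.15 (left), 5–1 at x≈88.89 (right) → 1 crossing.
Only Bench has an odd count, so the point is inside Bench.

Bench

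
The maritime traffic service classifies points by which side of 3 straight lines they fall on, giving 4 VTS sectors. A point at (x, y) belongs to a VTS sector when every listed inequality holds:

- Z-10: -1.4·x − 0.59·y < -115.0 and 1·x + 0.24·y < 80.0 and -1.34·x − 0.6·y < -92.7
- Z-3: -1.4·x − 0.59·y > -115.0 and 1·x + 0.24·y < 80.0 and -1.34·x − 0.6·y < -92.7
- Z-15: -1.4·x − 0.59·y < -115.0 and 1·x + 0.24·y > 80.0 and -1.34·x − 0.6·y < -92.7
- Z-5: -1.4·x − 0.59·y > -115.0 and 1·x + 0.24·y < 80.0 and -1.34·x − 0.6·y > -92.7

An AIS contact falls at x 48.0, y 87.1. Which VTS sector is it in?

Z-10

-1.4·48.0 − 0.59·87.1 = -118.589, which is < -115.0
1·48.0 + 0.24·87.1 = 68.904, which is < 80.0
-1.34·48.0 − 0.6·87.1 = -116.580, which is < -92.7
This sign pattern matches Z-10.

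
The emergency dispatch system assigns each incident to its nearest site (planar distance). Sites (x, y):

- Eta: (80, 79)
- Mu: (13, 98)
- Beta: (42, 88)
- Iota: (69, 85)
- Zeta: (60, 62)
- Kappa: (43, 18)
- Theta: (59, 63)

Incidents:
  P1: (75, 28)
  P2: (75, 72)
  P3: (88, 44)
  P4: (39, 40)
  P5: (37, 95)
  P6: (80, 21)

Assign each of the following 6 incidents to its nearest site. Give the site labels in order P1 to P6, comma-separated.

P1 → Kappa (d²=1124.00)
P2 → Eta (d²=74.00)
P3 → Zeta (d²=1108.00)
P4 → Kappa (d²=500.00)
P5 → Beta (d²=74.00)
P6 → Kappa (d²=1378.00)

Kappa, Eta, Zeta, Kappa, Beta, Kappa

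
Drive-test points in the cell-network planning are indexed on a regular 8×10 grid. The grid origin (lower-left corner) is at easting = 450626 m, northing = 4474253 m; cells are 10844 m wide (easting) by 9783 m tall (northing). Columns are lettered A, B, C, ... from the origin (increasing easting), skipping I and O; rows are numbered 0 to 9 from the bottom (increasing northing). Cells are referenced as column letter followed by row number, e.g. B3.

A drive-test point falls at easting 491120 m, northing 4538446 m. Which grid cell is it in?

D6

Column index: ⌊(491120 − 450626) / 10844⌋ = ⌊3.734⌋ = 3 → column D
Row offset from origin: ⌊(4538446 − 4474253) / 9783⌋ = ⌊6.562⌋ = 6 → row 6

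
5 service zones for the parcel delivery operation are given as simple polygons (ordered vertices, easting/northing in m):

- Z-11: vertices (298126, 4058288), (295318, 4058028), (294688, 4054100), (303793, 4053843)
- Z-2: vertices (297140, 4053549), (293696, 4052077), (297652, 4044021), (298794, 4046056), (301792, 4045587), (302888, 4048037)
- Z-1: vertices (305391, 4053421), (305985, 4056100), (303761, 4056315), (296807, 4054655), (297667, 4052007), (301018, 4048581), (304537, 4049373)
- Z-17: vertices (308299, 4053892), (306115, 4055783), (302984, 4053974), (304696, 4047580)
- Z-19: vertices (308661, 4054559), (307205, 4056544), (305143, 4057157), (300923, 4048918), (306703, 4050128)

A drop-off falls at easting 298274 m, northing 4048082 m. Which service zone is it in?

Cast a ray rightward from (298274, 4048082). For each polygon, the edges (by vertex number in listed order) whose endpoints lie on opposite sides of northing = 4048082, where each meets that height, and whether that is right or left of the point:
Z-11: no edge straddles that height → 0 crossings.
Z-2: 2–3 at easting≈295657.8 (left), 6–1 at easting≈302841.1 (right) → 1 crossing.
Z-1: no edge straddles that height → 0 crossings.
Z-17: 3–4 at easting≈304561.6 (right), 4–1 at easting≈304982.6 (right) → 2 crossings.
Z-19: no edge straddles that height → 0 crossings.
Only Z-2 has an odd count, so the point is inside Z-2.

Z-2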